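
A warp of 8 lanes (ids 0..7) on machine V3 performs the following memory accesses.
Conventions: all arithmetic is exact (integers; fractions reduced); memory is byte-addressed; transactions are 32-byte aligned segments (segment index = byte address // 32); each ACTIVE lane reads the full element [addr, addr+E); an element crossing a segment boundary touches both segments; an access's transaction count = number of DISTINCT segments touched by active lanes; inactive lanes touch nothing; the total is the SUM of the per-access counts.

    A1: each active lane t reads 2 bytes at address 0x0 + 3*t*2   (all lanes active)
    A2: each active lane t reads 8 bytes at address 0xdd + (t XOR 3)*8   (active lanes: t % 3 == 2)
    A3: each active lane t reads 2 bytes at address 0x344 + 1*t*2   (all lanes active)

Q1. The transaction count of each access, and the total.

A1: 2 transactions
A2: 2 transactions
A3: 1 transaction

Answer: 2,2,1; total 5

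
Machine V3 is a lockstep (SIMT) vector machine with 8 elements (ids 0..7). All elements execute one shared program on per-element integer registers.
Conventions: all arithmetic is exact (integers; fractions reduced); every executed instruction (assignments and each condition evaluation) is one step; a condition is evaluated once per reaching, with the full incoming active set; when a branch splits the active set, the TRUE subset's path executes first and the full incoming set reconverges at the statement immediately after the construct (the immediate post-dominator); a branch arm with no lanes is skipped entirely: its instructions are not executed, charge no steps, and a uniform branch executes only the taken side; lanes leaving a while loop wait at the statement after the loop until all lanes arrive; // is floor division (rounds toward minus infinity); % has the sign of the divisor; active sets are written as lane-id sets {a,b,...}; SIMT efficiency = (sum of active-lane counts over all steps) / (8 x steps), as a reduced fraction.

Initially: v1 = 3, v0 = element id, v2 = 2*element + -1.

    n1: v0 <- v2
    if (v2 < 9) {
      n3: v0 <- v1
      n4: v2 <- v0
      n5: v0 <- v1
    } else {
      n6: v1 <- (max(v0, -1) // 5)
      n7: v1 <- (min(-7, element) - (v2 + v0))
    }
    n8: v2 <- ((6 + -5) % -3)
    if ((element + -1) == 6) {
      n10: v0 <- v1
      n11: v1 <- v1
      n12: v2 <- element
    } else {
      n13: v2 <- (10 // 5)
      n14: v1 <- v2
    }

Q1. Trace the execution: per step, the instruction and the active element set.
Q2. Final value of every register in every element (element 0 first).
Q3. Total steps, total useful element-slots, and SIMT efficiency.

step 0: v0 <- v2                     {0,1,2,3,4,5,6,7}
step 1: eval (v2 < 9)                {0,1,2,3,4,5,6,7}
step 2: v0 <- v1                     {0,1,2,3,4}
step 3: v2 <- v0                     {0,1,2,3,4}
step 4: v0 <- v1                     {0,1,2,3,4}
step 5: v1 <- (max(v0, -1) // 5)     {5,6,7}
step 6: v1 <- (min(-7, element) - (v2 + v0)) {5,6,7}
step 7: v2 <- ((6 + -5) % -3)        {0,1,2,3,4,5,6,7}
step 8: eval ((element + -1) == 6)   {0,1,2,3,4,5,6,7}
step 9: v0 <- v1                     {7}
step 10: v1 <- v1                     {7}
step 11: v2 <- element                {7}
step 12: v2 <- (10 // 5)              {0,1,2,3,4,5,6}
step 13: v1 <- v2                     {0,1,2,3,4,5,6}

Answer: 14 steps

v1: 2,2,2,2,2,2,2,-33
v0: 3,3,3,3,3,9,11,-33
v2: 2,2,2,2,2,2,2,7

steps = 14; useful = 70; efficiency = 70/112 = 5/8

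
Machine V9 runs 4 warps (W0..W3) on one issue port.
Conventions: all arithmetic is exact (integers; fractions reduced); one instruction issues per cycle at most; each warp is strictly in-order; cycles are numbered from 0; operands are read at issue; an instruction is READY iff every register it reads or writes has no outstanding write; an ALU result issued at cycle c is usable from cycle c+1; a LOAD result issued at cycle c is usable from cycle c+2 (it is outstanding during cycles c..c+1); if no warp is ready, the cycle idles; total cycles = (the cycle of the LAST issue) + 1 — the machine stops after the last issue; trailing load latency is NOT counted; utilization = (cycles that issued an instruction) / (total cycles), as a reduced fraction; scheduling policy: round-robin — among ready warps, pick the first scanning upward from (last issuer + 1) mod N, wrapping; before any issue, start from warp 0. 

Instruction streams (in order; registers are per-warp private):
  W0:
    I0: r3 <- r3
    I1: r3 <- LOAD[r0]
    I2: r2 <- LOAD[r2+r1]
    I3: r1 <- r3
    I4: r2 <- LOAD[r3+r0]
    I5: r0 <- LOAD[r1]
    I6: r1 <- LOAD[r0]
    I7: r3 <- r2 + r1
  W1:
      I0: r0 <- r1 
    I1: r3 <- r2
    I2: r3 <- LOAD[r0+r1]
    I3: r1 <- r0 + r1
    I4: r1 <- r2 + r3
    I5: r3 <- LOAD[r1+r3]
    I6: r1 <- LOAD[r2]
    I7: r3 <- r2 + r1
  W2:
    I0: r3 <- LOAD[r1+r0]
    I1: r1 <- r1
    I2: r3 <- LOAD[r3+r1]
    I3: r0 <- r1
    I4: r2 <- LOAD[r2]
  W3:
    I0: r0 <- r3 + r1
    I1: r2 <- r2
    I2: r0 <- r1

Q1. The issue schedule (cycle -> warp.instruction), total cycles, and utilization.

cycle 0: W0.I0
cycle 1: W1.I0
cycle 2: W2.I0
cycle 3: W3.I0
cycle 4: W0.I1
cycle 5: W1.I1
cycle 6: W2.I1
cycle 7: W3.I1
cycle 8: W0.I2
cycle 9: W1.I2
cycle 10: W2.I2
cycle 11: W3.I2
cycle 12: W0.I3
cycle 13: W1.I3
cycle 14: W2.I3
cycle 15: W0.I4
cycle 16: W1.I4
cycle 17: W2.I4
cycle 18: W0.I5
cycle 19: W1.I5
cycle 20: W0.I6
cycle 21: W1.I6
cycle 22: W0.I7
cycle 23: W1.I7

Answer: 24 cycles, utilization 1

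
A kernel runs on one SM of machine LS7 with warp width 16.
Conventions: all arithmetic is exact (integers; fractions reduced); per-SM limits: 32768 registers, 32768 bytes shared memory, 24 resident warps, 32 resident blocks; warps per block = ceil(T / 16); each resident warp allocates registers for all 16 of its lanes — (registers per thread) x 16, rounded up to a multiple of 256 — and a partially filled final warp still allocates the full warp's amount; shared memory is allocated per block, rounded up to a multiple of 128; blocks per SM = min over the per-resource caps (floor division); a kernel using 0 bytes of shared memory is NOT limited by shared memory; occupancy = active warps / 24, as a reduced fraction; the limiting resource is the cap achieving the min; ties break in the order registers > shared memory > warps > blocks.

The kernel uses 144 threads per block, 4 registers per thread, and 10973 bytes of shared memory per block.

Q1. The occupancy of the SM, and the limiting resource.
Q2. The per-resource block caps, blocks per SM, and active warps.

Answer: occupancy 3/4, limited by shared memory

registers: 14 blocks
shared memory: 2 blocks
warps: 2 blocks
blocks: 32 blocks

Answer: 2 blocks, 18 active warps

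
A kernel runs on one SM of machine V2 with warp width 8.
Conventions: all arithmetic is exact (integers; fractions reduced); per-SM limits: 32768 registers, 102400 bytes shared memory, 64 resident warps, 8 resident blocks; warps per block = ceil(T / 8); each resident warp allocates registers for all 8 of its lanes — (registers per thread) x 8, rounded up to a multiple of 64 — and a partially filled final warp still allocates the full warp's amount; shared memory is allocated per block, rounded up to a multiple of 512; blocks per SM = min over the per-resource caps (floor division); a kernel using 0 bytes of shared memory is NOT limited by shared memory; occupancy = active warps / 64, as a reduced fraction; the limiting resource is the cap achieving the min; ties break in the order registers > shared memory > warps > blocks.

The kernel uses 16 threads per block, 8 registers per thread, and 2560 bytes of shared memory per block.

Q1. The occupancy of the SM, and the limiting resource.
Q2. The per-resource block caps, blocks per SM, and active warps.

Answer: occupancy 1/4, limited by blocks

registers: 256 blocks
shared memory: 40 blocks
warps: 32 blocks
blocks: 8 blocks

Answer: 8 blocks, 16 active warps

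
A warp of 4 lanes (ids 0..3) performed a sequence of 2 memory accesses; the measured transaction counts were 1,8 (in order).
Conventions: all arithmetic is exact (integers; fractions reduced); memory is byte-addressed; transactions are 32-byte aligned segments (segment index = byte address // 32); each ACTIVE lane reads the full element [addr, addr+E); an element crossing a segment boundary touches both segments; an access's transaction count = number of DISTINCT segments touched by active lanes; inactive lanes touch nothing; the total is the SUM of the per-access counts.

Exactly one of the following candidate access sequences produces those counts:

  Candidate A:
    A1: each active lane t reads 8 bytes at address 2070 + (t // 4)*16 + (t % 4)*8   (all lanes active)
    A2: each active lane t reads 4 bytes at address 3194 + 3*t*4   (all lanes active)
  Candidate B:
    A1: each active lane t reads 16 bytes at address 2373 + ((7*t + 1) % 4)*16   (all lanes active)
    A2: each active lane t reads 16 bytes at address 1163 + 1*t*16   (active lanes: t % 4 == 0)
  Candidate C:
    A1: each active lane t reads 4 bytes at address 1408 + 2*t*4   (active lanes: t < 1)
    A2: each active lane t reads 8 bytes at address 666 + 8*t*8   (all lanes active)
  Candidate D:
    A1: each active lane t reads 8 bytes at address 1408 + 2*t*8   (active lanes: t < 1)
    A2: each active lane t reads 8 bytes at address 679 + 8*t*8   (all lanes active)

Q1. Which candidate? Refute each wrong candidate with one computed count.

A: A1 gives 2 transactions, not 1
B: A1 gives 3 transactions, not 1
D: A2 gives 4 transactions, not 8
C: all counts match (1,8)

Answer: C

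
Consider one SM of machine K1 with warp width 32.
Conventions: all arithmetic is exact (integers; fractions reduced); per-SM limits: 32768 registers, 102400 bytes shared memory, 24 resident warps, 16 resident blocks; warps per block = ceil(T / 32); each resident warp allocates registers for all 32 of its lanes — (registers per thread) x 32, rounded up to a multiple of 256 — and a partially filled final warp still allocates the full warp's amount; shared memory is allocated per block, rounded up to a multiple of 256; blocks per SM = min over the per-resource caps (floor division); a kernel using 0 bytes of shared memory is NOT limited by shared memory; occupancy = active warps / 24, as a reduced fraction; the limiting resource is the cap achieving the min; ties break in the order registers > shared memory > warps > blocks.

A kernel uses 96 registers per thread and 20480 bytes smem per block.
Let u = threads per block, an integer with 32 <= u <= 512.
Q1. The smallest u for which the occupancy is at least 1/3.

Answer: u = 33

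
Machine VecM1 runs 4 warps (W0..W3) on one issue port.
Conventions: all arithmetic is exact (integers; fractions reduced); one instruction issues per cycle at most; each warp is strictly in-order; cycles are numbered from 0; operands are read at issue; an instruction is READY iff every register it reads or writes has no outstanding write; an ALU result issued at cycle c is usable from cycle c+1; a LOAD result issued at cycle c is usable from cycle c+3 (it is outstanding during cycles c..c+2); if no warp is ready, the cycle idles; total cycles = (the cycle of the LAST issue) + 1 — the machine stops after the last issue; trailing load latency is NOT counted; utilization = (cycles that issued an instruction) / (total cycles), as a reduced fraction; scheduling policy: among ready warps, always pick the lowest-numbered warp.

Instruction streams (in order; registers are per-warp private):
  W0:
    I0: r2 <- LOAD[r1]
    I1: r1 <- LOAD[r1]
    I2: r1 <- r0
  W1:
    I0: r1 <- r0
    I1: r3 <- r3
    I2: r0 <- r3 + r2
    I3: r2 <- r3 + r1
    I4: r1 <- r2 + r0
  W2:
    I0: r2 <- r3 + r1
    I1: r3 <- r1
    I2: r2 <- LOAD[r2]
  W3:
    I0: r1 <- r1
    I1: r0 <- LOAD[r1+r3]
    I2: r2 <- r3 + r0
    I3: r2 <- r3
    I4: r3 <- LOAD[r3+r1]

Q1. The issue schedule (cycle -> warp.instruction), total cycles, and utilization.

cycle 0: W0.I0
cycle 1: W0.I1
cycle 2: W1.I0
cycle 3: W1.I1
cycle 4: W0.I2
cycle 5: W1.I2
cycle 6: W1.I3
cycle 7: W1.I4
cycle 8: W2.I0
cycle 9: W2.I1
cycle 10: W2.I2
cycle 11: W3.I0
cycle 12: W3.I1
cycle 13: idle
cycle 14: idle
cycle 15: W3.I2
cycle 16: W3.I3
cycle 17: W3.I4

Answer: 18 cycles, utilization 8/9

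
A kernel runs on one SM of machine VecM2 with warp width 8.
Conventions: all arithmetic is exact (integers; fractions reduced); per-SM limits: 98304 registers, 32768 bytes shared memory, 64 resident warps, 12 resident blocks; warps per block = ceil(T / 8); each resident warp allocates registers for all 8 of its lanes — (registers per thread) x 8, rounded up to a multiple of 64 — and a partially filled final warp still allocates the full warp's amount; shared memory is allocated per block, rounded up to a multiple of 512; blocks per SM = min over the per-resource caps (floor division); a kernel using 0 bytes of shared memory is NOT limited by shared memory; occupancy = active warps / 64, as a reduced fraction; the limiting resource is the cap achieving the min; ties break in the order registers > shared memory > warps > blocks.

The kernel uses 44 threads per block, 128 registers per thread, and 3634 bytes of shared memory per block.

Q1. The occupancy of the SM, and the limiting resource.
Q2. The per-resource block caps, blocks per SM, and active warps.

Answer: occupancy 3/4, limited by shared memory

registers: 16 blocks
shared memory: 8 blocks
warps: 10 blocks
blocks: 12 blocks

Answer: 8 blocks, 48 active warps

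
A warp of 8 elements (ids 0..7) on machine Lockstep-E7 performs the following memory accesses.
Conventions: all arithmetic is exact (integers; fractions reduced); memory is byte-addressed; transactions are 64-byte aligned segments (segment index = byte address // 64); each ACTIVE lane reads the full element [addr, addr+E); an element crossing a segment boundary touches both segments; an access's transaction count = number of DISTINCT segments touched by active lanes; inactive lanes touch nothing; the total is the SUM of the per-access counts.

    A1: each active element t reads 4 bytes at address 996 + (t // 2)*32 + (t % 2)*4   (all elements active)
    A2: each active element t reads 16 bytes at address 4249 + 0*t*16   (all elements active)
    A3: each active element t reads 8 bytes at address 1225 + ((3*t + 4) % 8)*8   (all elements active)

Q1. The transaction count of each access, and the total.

A1: 3 transactions
A2: 1 transaction
A3: 2 transactions

Answer: 3,1,2; total 6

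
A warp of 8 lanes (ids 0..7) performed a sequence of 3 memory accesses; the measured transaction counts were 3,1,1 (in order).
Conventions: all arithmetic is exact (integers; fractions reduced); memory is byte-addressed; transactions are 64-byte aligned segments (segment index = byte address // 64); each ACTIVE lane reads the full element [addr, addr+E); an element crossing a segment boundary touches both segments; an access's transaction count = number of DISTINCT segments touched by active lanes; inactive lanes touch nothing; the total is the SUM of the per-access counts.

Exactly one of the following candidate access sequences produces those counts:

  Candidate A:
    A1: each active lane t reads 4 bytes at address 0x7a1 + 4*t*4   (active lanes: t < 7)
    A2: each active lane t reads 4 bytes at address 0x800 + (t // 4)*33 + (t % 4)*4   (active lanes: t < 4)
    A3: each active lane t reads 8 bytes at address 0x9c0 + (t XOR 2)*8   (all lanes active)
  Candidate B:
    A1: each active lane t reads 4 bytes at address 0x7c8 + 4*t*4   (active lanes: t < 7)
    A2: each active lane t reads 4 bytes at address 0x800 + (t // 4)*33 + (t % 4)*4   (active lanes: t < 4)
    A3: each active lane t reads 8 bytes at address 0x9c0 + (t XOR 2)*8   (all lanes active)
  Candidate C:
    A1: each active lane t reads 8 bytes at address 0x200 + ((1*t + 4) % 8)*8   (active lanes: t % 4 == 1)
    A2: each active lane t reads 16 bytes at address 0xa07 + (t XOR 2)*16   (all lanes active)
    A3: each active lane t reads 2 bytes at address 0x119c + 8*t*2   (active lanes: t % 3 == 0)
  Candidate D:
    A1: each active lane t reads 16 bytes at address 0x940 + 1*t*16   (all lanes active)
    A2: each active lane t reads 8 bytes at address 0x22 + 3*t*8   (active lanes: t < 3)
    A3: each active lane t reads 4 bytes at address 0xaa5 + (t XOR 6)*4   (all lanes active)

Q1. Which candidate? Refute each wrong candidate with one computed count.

B: A1 gives 2 transactions, not 3
C: A1 gives 1 transaction, not 3
D: A1 gives 2 transactions, not 3
A: all counts match (3,1,1)

Answer: A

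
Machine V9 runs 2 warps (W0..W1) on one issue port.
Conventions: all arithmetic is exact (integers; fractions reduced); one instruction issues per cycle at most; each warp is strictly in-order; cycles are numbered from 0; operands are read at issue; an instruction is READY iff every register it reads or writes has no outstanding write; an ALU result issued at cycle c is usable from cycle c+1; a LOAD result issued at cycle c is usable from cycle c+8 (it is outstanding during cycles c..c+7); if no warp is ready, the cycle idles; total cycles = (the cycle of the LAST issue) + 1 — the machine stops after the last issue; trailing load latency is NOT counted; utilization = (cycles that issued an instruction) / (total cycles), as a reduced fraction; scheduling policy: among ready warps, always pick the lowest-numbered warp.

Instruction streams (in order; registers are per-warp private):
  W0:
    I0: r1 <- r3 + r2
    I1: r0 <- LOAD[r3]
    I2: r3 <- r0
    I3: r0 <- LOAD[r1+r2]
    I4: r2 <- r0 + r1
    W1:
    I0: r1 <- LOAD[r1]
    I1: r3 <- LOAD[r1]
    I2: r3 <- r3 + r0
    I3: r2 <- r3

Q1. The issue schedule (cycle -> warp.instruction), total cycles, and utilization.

cycle 0: W0.I0
cycle 1: W0.I1
cycle 2: W1.I0
cycle 3: idle
cycle 4: idle
cycle 5: idle
cycle 6: idle
cycle 7: idle
cycle 8: idle
cycle 9: W0.I2
cycle 10: W0.I3
cycle 11: W1.I1
cycle 12: idle
cycle 13: idle
cycle 14: idle
cycle 15: idle
cycle 16: idle
cycle 17: idle
cycle 18: W0.I4
cycle 19: W1.I2
cycle 20: W1.I3

Answer: 21 cycles, utilization 3/7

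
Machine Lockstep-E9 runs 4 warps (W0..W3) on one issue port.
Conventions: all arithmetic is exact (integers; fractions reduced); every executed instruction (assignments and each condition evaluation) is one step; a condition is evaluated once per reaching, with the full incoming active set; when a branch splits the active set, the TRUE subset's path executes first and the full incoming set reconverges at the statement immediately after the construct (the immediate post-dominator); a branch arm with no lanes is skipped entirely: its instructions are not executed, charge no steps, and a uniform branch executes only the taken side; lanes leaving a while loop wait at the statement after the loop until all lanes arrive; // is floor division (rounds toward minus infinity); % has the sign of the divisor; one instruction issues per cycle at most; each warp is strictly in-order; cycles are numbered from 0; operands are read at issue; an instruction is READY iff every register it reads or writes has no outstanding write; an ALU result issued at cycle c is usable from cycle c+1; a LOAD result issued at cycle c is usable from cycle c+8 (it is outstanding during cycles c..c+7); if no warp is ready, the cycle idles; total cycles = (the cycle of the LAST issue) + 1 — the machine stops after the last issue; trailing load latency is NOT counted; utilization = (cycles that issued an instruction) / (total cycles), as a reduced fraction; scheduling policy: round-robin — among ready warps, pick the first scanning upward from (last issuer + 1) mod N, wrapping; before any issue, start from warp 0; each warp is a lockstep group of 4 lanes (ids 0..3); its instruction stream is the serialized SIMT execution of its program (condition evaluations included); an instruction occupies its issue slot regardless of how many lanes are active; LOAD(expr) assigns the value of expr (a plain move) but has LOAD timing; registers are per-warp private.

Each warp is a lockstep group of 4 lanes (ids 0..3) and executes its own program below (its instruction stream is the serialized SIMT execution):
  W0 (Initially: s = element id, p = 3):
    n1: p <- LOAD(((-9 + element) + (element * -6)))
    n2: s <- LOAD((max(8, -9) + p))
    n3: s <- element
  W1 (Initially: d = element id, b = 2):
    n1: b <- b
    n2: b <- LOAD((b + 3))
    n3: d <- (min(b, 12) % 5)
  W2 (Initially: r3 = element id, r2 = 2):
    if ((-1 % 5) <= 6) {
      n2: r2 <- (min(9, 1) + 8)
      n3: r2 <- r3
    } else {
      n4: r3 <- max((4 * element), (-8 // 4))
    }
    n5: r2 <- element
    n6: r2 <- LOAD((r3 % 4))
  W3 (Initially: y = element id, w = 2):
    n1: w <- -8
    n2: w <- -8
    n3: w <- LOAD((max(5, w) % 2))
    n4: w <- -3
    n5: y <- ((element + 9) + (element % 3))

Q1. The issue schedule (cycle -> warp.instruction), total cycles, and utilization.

cycle 0: W0.I0
cycle 1: W1.I0
cycle 2: W2.I0
cycle 3: W3.I0
cycle 4: W1.I1
cycle 5: W2.I1
cycle 6: W3.I1
cycle 7: W2.I2
cycle 8: W3.I2
cycle 9: W0.I1
cycle 10: W2.I3
cycle 11: W2.I4
cycle 12: W1.I2
cycle 13: idle
cycle 14: idle
cycle 15: idle
cycle 16: W3.I3
cycle 17: W0.I2
cycle 18: W3.I4

Answer: 19 cycles, utilization 16/19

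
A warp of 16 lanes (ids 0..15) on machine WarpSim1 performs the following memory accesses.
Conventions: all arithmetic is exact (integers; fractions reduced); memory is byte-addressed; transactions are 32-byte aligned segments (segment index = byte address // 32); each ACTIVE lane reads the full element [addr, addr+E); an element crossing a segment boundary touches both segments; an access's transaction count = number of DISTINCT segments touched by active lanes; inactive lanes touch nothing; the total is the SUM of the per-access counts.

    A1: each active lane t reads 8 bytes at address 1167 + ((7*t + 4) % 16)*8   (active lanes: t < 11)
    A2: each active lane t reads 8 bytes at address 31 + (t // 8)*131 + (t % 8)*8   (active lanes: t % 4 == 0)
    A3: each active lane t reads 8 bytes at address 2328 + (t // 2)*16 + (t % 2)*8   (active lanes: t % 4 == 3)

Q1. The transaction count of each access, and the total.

A1: 5 transactions
A2: 5 transactions
A3: 4 transactions

Answer: 5,5,4; total 14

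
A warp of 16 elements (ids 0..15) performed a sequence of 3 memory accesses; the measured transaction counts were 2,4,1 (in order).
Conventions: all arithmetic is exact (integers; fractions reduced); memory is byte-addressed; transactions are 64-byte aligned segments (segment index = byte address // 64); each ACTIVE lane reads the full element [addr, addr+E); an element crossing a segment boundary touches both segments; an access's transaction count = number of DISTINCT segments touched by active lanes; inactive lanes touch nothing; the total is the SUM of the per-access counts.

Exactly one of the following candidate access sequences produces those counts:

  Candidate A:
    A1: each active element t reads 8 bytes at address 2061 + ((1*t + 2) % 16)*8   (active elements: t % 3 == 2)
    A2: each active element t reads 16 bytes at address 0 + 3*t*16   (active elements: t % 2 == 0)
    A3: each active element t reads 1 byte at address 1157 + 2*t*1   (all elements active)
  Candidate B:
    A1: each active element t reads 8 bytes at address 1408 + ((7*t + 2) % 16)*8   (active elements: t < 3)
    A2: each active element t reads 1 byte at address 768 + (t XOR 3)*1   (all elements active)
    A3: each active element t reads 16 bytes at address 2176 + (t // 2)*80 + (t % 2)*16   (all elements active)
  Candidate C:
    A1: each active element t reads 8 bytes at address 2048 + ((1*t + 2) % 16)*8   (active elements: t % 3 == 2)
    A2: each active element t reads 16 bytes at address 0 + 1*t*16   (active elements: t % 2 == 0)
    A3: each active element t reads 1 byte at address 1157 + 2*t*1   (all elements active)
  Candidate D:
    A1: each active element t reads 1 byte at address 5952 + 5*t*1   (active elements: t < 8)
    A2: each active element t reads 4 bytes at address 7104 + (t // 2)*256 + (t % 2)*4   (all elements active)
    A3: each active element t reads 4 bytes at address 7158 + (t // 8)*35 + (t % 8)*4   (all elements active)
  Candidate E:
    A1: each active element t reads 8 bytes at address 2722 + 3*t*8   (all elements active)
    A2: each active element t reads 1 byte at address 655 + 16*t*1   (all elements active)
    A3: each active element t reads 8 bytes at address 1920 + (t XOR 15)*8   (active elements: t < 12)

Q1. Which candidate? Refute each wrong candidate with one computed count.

A: A2 gives 8 transactions, not 4
B: A2 gives 1 transaction, not 4
D: A1 gives 1 transaction, not 2
E: A1 gives 7 transactions, not 2
C: all counts match (2,4,1)

Answer: C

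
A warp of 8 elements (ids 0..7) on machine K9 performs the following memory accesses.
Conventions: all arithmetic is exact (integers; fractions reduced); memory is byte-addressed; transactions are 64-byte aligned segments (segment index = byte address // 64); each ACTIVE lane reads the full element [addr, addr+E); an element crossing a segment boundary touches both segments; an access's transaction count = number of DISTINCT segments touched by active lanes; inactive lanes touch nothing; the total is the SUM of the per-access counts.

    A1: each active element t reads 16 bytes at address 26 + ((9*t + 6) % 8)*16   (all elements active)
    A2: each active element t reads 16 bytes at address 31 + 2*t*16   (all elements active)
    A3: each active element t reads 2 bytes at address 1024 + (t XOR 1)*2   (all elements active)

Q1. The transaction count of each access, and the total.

A1: 3 transactions
A2: 5 transactions
A3: 1 transaction

Answer: 3,5,1; total 9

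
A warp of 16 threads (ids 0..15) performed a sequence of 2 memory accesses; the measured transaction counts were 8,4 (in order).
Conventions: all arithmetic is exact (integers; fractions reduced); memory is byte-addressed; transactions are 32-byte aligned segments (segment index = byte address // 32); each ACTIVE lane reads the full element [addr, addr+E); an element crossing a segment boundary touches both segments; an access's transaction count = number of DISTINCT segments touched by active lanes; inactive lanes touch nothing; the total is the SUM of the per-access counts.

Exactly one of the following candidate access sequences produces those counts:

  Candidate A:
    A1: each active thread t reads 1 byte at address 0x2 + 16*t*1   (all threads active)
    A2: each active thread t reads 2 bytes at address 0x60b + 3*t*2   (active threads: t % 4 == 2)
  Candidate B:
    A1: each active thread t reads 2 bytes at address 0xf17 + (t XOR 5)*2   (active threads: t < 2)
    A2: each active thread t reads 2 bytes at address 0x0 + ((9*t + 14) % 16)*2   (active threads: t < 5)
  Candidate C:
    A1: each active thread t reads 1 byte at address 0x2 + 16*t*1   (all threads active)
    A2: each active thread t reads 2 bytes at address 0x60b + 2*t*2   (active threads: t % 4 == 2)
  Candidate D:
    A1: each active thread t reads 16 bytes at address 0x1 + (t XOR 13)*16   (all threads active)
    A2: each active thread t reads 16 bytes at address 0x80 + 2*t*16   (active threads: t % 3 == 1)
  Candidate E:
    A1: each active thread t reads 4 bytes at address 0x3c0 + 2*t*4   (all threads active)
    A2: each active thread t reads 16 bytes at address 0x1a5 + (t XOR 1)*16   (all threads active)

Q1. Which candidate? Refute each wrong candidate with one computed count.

B: A1 gives 2 transactions, not 8
C: A2 gives 3 transactions, not 4
D: A1 gives 9 transactions, not 8
E: A1 gives 4 transactions, not 8
A: all counts match (8,4)

Answer: A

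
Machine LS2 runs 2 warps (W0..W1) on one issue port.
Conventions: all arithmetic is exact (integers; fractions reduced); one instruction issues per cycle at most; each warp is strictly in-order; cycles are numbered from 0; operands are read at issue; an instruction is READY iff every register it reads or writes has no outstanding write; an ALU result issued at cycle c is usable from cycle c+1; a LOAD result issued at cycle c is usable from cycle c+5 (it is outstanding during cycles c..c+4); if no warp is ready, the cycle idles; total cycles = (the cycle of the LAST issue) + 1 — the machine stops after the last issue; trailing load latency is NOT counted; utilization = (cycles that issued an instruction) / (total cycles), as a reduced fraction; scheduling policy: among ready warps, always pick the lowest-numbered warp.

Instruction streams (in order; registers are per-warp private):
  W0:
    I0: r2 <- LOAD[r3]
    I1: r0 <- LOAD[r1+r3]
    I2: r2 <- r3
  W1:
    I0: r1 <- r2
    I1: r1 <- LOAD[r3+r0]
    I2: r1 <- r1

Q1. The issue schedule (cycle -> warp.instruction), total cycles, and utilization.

cycle 0: W0.I0
cycle 1: W0.I1
cycle 2: W1.I0
cycle 3: W1.I1
cycle 4: idle
cycle 5: W0.I2
cycle 6: idle
cycle 7: idle
cycle 8: W1.I2

Answer: 9 cycles, utilization 2/3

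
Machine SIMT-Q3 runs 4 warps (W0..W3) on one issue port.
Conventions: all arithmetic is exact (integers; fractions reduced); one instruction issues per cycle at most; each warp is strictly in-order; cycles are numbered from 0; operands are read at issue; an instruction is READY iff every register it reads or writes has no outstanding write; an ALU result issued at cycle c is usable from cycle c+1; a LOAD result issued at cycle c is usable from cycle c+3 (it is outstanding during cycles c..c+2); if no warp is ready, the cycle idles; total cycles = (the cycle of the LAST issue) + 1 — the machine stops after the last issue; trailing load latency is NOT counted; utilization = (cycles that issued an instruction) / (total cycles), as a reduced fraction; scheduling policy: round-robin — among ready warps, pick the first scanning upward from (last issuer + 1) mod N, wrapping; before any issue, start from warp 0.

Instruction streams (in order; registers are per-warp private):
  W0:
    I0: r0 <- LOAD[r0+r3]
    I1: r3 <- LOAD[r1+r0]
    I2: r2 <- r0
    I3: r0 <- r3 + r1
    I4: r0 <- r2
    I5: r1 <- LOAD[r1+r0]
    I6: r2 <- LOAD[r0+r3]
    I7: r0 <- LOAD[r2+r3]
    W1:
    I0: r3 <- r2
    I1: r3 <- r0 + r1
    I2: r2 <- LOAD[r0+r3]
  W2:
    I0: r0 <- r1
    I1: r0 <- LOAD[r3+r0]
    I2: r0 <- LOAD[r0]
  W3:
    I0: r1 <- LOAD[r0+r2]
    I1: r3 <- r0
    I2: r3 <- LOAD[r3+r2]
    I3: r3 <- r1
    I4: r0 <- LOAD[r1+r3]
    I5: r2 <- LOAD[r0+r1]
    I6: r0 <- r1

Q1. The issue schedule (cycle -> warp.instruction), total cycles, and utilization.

cycle 0: W0.I0
cycle 1: W1.I0
cycle 2: W2.I0
cycle 3: W3.I0
cycle 4: W0.I1
cycle 5: W1.I1
cycle 6: W2.I1
cycle 7: W3.I1
cycle 8: W0.I2
cycle 9: W1.I2
cycle 10: W2.I2
cycle 11: W3.I2
cycle 12: W0.I3
cycle 13: W0.I4
cycle 14: W3.I3
cycle 15: W0.I5
cycle 16: W3.I4
cycle 17: W0.I6
cycle 18: idle
cycle 19: W3.I5
cycle 20: W0.I7
cycle 21: W3.I6

Answer: 22 cycles, utilization 21/22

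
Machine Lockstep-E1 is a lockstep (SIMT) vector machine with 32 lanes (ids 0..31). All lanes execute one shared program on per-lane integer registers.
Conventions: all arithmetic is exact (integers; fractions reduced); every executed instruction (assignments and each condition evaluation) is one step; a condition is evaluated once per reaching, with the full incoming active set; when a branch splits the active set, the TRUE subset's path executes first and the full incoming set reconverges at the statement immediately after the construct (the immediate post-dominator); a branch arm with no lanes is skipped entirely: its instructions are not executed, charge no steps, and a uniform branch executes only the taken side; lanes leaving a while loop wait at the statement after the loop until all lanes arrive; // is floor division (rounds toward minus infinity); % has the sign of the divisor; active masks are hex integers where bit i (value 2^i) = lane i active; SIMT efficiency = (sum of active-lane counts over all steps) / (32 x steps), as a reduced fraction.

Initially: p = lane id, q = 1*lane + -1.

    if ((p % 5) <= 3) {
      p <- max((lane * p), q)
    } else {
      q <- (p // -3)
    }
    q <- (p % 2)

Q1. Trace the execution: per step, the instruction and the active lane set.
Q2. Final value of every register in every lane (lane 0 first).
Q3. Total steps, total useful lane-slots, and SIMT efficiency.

step 0: eval ((p % 5) <= 3)          0xffffffff
step 1: p <- max((lane * p), q)      0xdef7bdef
step 2: q <- (p // -3)               0x21084210
step 3: q <- (p % 2)                 0xffffffff

Answer: 4 steps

p: 0,1,4,9,4,25,36,49,64,9,100,121,144,169,14,225,256,289,324,19,400,441,484,529,24,625,676,729,784,29,900,961
q: 0,1,0,1,0,1,0,1,0,1,0,1,0,1,0,1,0,1,0,1,0,1,0,1,0,1,0,1,0,1,0,1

steps = 4; useful = 96; efficiency = 96/128 = 3/4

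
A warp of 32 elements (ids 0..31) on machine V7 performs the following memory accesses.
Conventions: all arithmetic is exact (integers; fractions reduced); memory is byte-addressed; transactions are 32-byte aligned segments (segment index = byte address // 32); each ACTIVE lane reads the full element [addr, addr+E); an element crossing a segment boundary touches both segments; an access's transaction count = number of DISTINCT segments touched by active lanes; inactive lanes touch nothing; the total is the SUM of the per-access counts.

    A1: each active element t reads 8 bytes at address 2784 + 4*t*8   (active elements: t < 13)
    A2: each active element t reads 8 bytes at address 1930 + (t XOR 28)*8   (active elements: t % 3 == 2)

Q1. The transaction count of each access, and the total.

A1: 13 transactions
A2: 9 transactions

Answer: 13,9; total 22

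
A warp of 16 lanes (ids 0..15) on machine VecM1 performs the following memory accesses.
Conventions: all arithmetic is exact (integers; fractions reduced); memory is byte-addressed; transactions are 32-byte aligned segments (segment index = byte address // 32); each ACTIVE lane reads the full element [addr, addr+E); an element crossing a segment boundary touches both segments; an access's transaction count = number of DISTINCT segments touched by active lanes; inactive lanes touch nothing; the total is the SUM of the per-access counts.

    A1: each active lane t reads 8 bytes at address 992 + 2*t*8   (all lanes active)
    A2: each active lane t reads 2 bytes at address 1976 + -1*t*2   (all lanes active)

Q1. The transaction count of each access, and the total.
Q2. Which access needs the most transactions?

A1: 8 transactions
A2: 2 transactions

Answer: 8,2; total 10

Answer: A1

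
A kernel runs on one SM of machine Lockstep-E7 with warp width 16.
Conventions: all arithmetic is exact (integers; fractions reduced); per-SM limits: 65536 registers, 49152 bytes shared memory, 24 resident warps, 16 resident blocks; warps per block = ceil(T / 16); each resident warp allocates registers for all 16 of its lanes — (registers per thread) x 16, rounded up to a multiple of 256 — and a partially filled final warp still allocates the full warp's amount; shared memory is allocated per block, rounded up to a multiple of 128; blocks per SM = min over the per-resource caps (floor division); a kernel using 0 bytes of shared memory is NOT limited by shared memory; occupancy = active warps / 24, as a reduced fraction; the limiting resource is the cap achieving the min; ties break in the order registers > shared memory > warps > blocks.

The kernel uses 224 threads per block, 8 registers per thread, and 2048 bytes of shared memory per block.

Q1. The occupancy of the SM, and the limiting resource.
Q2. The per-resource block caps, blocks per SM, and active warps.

Answer: occupancy 7/12, limited by warps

registers: 18 blocks
shared memory: 24 blocks
warps: 1 block
blocks: 16 blocks

Answer: 1 block, 14 active warps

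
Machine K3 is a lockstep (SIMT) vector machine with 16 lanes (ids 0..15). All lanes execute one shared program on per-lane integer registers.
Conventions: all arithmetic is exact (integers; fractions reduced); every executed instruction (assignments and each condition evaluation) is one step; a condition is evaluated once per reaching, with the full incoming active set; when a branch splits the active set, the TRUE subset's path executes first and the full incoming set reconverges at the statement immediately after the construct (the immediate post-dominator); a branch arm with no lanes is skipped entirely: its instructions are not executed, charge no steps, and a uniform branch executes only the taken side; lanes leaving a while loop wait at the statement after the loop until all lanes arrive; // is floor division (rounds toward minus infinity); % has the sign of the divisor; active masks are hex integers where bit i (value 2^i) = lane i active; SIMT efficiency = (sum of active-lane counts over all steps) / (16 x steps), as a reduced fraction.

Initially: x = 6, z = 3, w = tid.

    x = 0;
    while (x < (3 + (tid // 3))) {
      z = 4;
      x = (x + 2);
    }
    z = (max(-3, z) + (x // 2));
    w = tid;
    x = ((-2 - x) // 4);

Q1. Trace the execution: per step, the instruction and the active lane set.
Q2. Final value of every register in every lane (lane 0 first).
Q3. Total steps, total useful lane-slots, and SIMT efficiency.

step 0: x <- 0                       0xffff
step 1: eval (x < (3 + (tid // 3)))  0xffff
step 2: z <- 4                       0xffff
step 3: x <- (x + 2)                 0xffff
step 4: eval (x < (3 + (tid // 3)))  0xffff
step 5: z <- 4                       0xffff
step 6: x <- (x + 2)                 0xffff
step 7: eval (x < (3 + (tid // 3)))  0xffff
step 8: z <- 4                       0xffc0
step 9: x <- (x + 2)                 0xffc0
step 10: eval (x < (3 + (tid // 3)))  0xffc0
step 11: z <- 4                       0xf000
step 12: x <- (x + 2)                 0xf000
step 13: eval (x < (3 + (tid // 3)))  0xf000
step 14: z <- (max(-3, z) + (x // 2)) 0xffff
step 15: w <- tid                     0xffff
step 16: x <- ((-2 - x) // 4)         0xffff

Answer: 17 steps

x: -2,-2,-2,-2,-2,-2,-2,-2,-2,-2,-2,-2,-3,-3,-3,-3
z: 6,6,6,6,6,6,7,7,7,7,7,7,8,8,8,8
w: 0,1,2,3,4,5,6,7,8,9,10,11,12,13,14,15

steps = 17; useful = 218; efficiency = 218/272 = 109/136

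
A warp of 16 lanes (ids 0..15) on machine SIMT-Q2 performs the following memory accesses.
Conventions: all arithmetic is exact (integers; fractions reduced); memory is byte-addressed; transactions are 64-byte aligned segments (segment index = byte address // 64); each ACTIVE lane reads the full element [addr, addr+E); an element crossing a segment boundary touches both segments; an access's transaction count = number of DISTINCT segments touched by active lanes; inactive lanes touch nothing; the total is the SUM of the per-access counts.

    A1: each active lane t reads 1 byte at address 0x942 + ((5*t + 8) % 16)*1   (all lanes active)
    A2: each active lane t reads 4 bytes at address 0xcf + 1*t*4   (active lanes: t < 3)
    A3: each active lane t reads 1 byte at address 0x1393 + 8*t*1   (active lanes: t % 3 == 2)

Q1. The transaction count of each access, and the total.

A1: 1 transaction
A2: 1 transaction
A3: 3 transactions

Answer: 1,1,3; total 5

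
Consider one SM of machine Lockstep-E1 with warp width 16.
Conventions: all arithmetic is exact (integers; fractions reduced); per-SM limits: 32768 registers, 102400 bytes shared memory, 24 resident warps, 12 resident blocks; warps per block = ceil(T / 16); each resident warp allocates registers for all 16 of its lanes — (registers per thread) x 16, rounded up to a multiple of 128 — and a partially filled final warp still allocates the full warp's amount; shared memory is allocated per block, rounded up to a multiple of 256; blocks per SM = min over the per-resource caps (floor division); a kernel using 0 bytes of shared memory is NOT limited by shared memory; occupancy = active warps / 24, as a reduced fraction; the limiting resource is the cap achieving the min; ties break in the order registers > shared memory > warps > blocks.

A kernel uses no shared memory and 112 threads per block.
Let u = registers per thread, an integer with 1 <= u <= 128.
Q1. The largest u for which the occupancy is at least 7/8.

Answer: u = 96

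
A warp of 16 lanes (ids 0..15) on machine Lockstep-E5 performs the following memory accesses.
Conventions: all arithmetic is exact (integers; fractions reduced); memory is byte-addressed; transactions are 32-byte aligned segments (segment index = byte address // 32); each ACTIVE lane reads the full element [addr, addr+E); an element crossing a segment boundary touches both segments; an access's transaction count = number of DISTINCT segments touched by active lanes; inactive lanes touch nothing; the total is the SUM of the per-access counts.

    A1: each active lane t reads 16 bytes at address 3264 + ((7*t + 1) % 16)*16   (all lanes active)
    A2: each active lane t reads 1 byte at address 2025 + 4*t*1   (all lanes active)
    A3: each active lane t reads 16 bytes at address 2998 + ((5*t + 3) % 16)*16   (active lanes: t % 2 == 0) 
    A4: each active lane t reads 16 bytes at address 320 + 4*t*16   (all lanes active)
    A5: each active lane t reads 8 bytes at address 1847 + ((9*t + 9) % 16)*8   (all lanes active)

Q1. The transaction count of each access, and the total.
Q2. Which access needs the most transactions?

A1: 8 transactions
A2: 3 transactions
A3: 8 transactions
A4: 16 transactions
A5: 5 transactions

Answer: 8,3,8,16,5; total 40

Answer: A4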